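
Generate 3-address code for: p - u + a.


Break into single-operator statements:
t1 = p - u
t2 = t1 + a


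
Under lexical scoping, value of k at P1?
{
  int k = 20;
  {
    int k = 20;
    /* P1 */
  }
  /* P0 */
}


k declared in the same block as P1
k = 20


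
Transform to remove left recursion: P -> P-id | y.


Left-recursive alternatives: P-id; non-recursive: y
Introduce P': P -> yP', P' -> -idP' | ε


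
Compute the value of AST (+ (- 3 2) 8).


Evaluate inner: (- 3 2) = 1
Evaluate root: (+ 1 8) = 9
Result: 9


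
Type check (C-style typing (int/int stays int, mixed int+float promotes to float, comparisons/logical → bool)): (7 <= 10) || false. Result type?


Operand types: bool || bool
Rule: logical operators take bool operands and yield bool
Result type: bool


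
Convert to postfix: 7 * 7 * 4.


Left to right (same or higher precedence on left)
Postfix: 7 7 * 4 *


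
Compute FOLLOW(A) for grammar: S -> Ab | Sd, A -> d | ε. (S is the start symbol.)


$ ∈ FOLLOW(S). For each A -> αBβ: add FIRST(β)\{ε} to FOLLOW(B); if β nullable, add FOLLOW(A).
FOLLOW(A) = {b}


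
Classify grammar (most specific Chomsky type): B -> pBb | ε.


Single nonterminal LHS, but p^n b^n is not regular
Classification: Type 2 (Context-Free)


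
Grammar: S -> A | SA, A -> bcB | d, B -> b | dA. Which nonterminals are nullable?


A nonterminal is nullable iff some alternative derives ε (directly, or every symbol in it is nullable)
Nullable: {}


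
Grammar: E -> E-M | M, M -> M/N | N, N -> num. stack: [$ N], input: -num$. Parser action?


'N' (not preceded by M/) is the handle for M -> N
Action: reduce (M -> N)


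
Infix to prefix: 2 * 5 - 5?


left-to-right (same/higher precedence on left): tree is (- (* 2 5) 5)
Prefix: - * 2 5 5


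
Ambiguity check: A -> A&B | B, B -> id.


precedence layered via separate nonterminal B: deterministic
Unambiguous


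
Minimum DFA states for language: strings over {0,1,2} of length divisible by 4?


Track length mod 4: states 0..3, accept at 0
Minimal DFA: 4 states


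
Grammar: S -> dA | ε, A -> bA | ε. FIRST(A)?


Per alternative of A: FIRST(bA) = {b}; FIRST(ε) = {ε}
FIRST(A) = {b, ε}


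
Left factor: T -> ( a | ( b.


Common prefix: '('
Factored: T -> ( T', T' -> a | b


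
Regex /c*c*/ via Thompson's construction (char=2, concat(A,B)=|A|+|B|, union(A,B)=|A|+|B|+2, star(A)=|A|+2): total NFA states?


Syntax tree has 2 char leaf(s), 0 union(s), 2 star(s)
chars contribute 2×2 = 4; each union adds +2; each star adds +2
Total: 4 + 0 + 4 = 8 states


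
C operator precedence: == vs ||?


'==' is equality (level 6); '||' is logical OR (level 1)
Higher level binds tighter
'==' has higher precedence than '||'


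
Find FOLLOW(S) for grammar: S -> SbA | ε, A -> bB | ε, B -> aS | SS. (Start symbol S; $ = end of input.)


$ ∈ FOLLOW(S). For each A -> αBβ: add FIRST(β)\{ε} to FOLLOW(B); if β nullable, add FOLLOW(A).
FOLLOW(S) = {$, b}


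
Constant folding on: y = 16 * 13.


16 * 13 = 208 at compile time
Optimized: y = 208


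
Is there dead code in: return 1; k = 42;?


statement follows a return and is unreachable
Dead: 'k = 42'


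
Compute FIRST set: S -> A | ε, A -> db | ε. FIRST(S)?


Per alternative of S: FIRST(A) = {d, ε}; FIRST(ε) = {ε}
FIRST(S) = {d, ε}


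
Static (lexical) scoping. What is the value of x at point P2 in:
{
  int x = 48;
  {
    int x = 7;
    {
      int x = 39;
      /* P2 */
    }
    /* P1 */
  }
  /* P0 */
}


x declared in the same block as P2
x = 39


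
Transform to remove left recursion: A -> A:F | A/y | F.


Left-recursive alternatives: A:F, A/y; non-recursive: F
Introduce A': A -> FA', A' -> :FA' | /yA' | ε


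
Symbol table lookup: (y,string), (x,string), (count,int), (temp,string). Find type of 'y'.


Lookup 'y' → type string


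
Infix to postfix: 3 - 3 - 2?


Left to right (same or higher precedence on left)
Postfix: 3 3 - 2 -


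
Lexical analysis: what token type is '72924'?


Pattern: digits only
Type: INTEGER_LITERAL


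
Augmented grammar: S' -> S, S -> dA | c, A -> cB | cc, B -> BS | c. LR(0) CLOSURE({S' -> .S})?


Start: S' -> .S
For each item with dot before a nonterminal B, add B -> .γ for every B-production
Closure: [S' -> .S, S -> .dA, S -> .c]


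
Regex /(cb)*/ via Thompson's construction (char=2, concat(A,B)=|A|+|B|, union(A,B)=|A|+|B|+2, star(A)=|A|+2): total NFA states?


Syntax tree has 2 char leaf(s), 0 union(s), 1 star(s)
chars contribute 2×2 = 4; each union adds +2; each star adds +2
Total: 4 + 0 + 2 = 6 states


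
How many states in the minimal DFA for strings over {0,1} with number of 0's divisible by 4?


Track (count of 0) mod 4: states 0..3, accept at 0
Minimal DFA: 4 states


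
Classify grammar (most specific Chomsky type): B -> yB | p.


Right-linear: every RHS is a terminal or a terminal followed by one nonterminal
Classification: Type 3 (Regular)


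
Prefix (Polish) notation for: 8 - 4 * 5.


'*' binds tighter: tree is (- 8 (* 4 5))
Prefix: - 8 * 4 5


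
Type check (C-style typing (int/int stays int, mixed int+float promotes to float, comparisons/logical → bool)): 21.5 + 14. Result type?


Operand types: float + int
Rule: mixed int/float promotes to float; int/int stays int
Result type: float


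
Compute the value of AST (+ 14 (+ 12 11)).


Evaluate inner: (+ 12 11) = 23
Evaluate root: (+ 14 23) = 37
Result: 37


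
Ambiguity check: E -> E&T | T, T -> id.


precedence layered via separate nonterminal T: deterministic
Unambiguous


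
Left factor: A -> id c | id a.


Common prefix: 'id'
Factored: A -> id A', A' -> c | a


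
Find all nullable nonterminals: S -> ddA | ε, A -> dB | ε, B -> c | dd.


A nonterminal is nullable iff some alternative derives ε (directly, or every symbol in it is nullable)
Nullable: {A, S}


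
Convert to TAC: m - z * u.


Break into single-operator statements:
t1 = z * u
t2 = m - t1


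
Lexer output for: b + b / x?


Scan left to right, longest-match per lexeme
Tokens: ID(b), OP(+), ID(b), OP(/), ID(x)


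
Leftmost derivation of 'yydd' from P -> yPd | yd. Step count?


Derivation: P => yPd => yydd
Steps: 2


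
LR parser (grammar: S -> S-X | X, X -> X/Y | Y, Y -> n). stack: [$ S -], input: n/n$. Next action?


no handle ('S-' is not any RHS); shift 'n'
Action: shift


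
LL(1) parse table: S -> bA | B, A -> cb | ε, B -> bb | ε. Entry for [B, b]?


For [B, b]: 'b' ∈ FIRST(bb)
Entry: B -> bb


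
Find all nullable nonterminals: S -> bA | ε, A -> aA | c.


A nonterminal is nullable iff some alternative derives ε (directly, or every symbol in it is nullable)
Nullable: {S}


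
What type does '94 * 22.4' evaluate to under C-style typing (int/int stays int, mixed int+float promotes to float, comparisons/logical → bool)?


Operand types: int * float
Rule: mixed int/float promotes to float; int/int stays int
Result type: float


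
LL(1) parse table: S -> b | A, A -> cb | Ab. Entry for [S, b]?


For [S, b]: 'b' ∈ FIRST(b)
Entry: S -> b


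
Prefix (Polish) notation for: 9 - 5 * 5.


'*' binds tighter: tree is (- 9 (* 5 5))
Prefix: - 9 * 5 5


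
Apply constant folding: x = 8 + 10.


8 + 10 = 18 at compile time
Optimized: x = 18


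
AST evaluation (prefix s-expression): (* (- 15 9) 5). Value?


Evaluate inner: (- 15 9) = 6
Evaluate root: (* 6 5) = 30
Result: 30


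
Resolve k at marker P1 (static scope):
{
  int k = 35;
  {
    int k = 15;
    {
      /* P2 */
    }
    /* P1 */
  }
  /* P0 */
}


k declared in the same block as P1
k = 15


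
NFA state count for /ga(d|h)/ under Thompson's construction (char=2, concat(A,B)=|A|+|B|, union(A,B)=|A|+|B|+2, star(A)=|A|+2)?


Syntax tree has 4 char leaf(s), 1 union(s), 0 star(s)
chars contribute 4×2 = 8; each union adds +2; each star adds +2
Total: 8 + 2 + 0 = 10 states


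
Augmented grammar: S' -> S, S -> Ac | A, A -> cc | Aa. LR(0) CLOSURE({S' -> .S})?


Start: S' -> .S
For each item with dot before a nonterminal B, add B -> .γ for every B-production
Closure: [S' -> .S, S -> .Ac, S -> .A, A -> .cc, A -> .Aa]


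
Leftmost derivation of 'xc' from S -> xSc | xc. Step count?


Derivation: S => xc
Steps: 1


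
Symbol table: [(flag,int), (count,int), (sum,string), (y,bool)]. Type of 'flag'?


Lookup 'flag' → type int


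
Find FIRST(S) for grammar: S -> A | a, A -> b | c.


Per alternative of S: FIRST(A) = {b, c}; FIRST(a) = {a}
FIRST(S) = {a, b, c}


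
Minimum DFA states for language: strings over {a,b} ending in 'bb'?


Track the longest suffix of input matching a prefix of 'bb': 3 classes (prefixes of length 0..2)
Minimal DFA: 3 states


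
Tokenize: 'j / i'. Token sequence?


Scan left to right, longest-match per lexeme
Tokens: ID(j), OP(/), ID(i)


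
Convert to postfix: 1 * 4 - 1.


Left to right (same or higher precedence on left)
Postfix: 1 4 * 1 -


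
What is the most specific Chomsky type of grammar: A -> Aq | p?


Left-linear: every RHS is a terminal or one nonterminal followed by a terminal
Classification: Type 3 (Regular)


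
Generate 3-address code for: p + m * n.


Break into single-operator statements:
t1 = m * n
t2 = p + t1


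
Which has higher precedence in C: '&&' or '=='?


'==' is equality (level 6); '&&' is logical AND (level 2)
Higher level binds tighter
'==' has higher precedence than '&&'


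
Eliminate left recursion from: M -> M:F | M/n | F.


Left-recursive alternatives: M:F, M/n; non-recursive: F
Introduce M': M -> FM', M' -> :FM' | /nM' | ε


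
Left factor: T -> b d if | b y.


Common prefix: 'b'
Factored: T -> b T', T' -> d if | y


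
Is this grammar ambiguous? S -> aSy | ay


balanced a^n…y^n: each string has a unique parse
Unambiguous


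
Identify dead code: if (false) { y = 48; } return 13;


condition is constant false, so the whole block is unreachable
Dead: 'if (false) { y = 48; }'


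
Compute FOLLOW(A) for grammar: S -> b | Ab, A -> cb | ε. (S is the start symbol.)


$ ∈ FOLLOW(S). For each A -> αBβ: add FIRST(β)\{ε} to FOLLOW(B); if β nullable, add FOLLOW(A).
FOLLOW(A) = {b}


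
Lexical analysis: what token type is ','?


Pattern: delimiter/punctuation
Type: PUNCTUATION


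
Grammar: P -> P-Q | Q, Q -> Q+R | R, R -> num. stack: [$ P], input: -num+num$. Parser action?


shift '-' to continue P -> P-Q
Action: shift


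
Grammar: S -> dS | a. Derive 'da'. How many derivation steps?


Derivation: S => dS => da
Steps: 2


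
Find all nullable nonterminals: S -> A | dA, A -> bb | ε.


A nonterminal is nullable iff some alternative derives ε (directly, or every symbol in it is nullable)
Nullable: {A, S}


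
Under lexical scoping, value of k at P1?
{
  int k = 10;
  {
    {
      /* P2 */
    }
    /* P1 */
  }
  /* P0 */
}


P1's block does not declare k; resolves to the enclosing declaration at depth 0
k = 10


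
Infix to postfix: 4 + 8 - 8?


Left to right (same or higher precedence on left)
Postfix: 4 8 + 8 -


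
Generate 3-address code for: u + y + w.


Break into single-operator statements:
t1 = u + y
t2 = t1 + w


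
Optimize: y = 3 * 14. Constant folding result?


3 * 14 = 42 at compile time
Optimized: y = 42


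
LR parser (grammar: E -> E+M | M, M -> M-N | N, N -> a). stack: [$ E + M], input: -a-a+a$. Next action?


'-' can extend M; shift to build M -> M-N
Action: shift


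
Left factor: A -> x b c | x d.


Common prefix: 'x'
Factored: A -> x A', A' -> b c | d


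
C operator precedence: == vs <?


'<' is relational (level 7); '==' is equality (level 6)
Higher level binds tighter
'<' has higher precedence than '=='


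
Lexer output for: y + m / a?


Scan left to right, longest-match per lexeme
Tokens: ID(y), OP(+), ID(m), OP(/), ID(a)


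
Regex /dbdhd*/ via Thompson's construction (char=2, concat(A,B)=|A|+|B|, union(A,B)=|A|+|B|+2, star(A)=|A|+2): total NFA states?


Syntax tree has 5 char leaf(s), 0 union(s), 1 star(s)
chars contribute 5×2 = 10; each union adds +2; each star adds +2
Total: 10 + 0 + 2 = 12 states


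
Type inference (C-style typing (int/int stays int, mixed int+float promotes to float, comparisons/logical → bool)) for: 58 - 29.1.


Operand types: int - float
Rule: mixed int/float promotes to float; int/int stays int
Result type: float


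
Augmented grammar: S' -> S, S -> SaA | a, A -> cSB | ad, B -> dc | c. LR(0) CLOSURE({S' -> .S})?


Start: S' -> .S
For each item with dot before a nonterminal B, add B -> .γ for every B-production
Closure: [S' -> .S, S -> .SaA, S -> .a]


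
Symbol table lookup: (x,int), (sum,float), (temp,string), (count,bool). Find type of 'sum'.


Lookup 'sum' → type float


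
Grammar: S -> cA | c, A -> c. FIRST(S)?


Per alternative of S: FIRST(cA) = {c}; FIRST(c) = {c}
FIRST(S) = {c}


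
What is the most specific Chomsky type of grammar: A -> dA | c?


Right-linear: every RHS is a terminal or a terminal followed by one nonterminal
Classification: Type 3 (Regular)


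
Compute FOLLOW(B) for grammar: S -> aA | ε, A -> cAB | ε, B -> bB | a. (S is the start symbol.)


$ ∈ FOLLOW(S). For each A -> αBβ: add FIRST(β)\{ε} to FOLLOW(B); if β nullable, add FOLLOW(A).
FOLLOW(B) = {$, a, b}


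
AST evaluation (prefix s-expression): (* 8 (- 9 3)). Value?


Evaluate inner: (- 9 3) = 6
Evaluate root: (* 8 6) = 48
Result: 48


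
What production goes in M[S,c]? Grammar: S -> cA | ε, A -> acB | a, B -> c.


For [S, c]: 'c' ∈ FIRST(cA)
Entry: S -> cA


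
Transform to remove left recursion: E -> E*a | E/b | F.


Left-recursive alternatives: E*a, E/b; non-recursive: F
Introduce E': E -> FE', E' -> *aE' | /bE' | ε


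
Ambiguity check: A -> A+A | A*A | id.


'id+id*id' has two parse trees (no precedence encoded between + and *)
Ambiguous


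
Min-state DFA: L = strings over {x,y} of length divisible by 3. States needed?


Track length mod 3: states 0..2, accept at 0
Minimal DFA: 3 states


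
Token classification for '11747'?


Pattern: digits only
Type: INTEGER_LITERAL


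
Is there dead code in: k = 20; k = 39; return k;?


first assignment to k is overwritten before any read
Dead: 'k = 20'


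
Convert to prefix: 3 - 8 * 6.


'*' binds tighter: tree is (- 3 (* 8 6))
Prefix: - 3 * 8 6


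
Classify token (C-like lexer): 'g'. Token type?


Pattern: letter/underscore followed by alphanumerics, not a keyword
Type: IDENTIFIER


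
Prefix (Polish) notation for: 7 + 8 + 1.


left-to-right (same/higher precedence on left): tree is (+ (+ 7 8) 1)
Prefix: + + 7 8 1


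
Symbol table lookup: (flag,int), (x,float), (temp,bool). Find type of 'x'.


Lookup 'x' → type float


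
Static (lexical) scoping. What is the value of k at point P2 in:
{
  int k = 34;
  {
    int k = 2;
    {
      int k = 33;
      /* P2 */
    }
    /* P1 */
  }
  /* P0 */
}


k declared in the same block as P2
k = 33


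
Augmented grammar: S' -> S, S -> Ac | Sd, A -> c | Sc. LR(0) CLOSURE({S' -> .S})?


Start: S' -> .S
For each item with dot before a nonterminal B, add B -> .γ for every B-production
Closure: [S' -> .S, S -> .Ac, S -> .Sd, A -> .c, A -> .Sc]


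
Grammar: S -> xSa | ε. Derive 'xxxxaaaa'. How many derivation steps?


Derivation: S => xSa => xxSaa => xxxSaaa => xxxxSaaaa => xxxxaaaa
Steps: 5


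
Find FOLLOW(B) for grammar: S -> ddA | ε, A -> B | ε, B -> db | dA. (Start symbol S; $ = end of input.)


$ ∈ FOLLOW(S). For each A -> αBβ: add FIRST(β)\{ε} to FOLLOW(B); if β nullable, add FOLLOW(A).
FOLLOW(B) = {$}


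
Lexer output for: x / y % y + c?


Scan left to right, longest-match per lexeme
Tokens: ID(x), OP(/), ID(y), OP(%), ID(y), OP(+), ID(c)


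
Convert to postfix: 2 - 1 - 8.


Left to right (same or higher precedence on left)
Postfix: 2 1 - 8 -


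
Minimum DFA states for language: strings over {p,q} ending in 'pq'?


Track the longest suffix of input matching a prefix of 'pq': 3 classes (prefixes of length 0..2)
Minimal DFA: 3 states


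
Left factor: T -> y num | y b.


Common prefix: 'y'
Factored: T -> y T', T' -> num | b


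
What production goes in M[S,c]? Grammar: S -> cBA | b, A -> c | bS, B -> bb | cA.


For [S, c]: 'c' ∈ FIRST(cBA)
Entry: S -> cBA


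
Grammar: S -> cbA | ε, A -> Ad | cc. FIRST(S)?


Per alternative of S: FIRST(cbA) = {c}; FIRST(ε) = {ε}
FIRST(S) = {c, ε}


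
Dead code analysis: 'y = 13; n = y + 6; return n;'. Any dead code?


y is read by n's definition; n is returned
No dead code


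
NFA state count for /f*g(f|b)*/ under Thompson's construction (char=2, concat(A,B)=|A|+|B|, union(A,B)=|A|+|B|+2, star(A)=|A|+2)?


Syntax tree has 4 char leaf(s), 1 union(s), 2 star(s)
chars contribute 4×2 = 8; each union adds +2; each star adds +2
Total: 8 + 2 + 4 = 14 states


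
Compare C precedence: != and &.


'!=' is equality (level 6); '&' is bitwise AND (level 5)
Higher level binds tighter
'!=' has higher precedence than '&'


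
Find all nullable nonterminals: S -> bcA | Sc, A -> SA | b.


A nonterminal is nullable iff some alternative derives ε (directly, or every symbol in it is nullable)
Nullable: {}


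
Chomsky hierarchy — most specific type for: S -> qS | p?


Right-linear: every RHS is a terminal or a terminal followed by one nonterminal
Classification: Type 3 (Regular)


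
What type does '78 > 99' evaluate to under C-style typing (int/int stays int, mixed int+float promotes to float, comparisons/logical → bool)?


Operand types: int > int
Rule: comparison yields bool
Result type: bool


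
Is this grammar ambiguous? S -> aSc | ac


balanced a^n…c^n: each string has a unique parse
Unambiguous


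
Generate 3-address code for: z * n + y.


Break into single-operator statements:
t1 = z * n
t2 = t1 + y


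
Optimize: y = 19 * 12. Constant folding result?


19 * 12 = 228 at compile time
Optimized: y = 228


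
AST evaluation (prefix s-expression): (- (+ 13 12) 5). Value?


Evaluate inner: (+ 13 12) = 25
Evaluate root: (- 25 5) = 20
Result: 20


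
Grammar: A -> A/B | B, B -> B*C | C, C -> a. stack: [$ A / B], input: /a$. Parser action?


handle 'A/B' on top; lookahead ∈ FOLLOW(A) = {/, $}
Action: reduce (A -> A/B)


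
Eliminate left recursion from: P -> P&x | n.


Left-recursive alternatives: P&x; non-recursive: n
Introduce P': P -> nP', P' -> &xP' | ε


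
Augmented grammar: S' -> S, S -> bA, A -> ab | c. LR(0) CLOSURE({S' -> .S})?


Start: S' -> .S
For each item with dot before a nonterminal B, add B -> .γ for every B-production
Closure: [S' -> .S, S -> .bA]


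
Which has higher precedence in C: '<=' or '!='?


'<=' is relational (level 7); '!=' is equality (level 6)
Higher level binds tighter
'<=' has higher precedence than '!='


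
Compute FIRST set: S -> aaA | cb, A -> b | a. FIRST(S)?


Per alternative of S: FIRST(aaA) = {a}; FIRST(cb) = {c}
FIRST(S) = {a, c}


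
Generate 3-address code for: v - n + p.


Break into single-operator statements:
t1 = v - n
t2 = t1 + p


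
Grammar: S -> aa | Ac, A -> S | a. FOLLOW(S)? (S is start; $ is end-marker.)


$ ∈ FOLLOW(S). For each A -> αBβ: add FIRST(β)\{ε} to FOLLOW(B); if β nullable, add FOLLOW(A).
FOLLOW(S) = {$, c}


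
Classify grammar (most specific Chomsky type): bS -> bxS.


LHS has context (more than one symbol) and |LHS| ≤ |RHS|
Classification: Type 1 (Context-Sensitive)


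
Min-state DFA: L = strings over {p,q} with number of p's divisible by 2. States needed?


Track (count of p) mod 2: states 0..1, accept at 0
Minimal DFA: 2 states


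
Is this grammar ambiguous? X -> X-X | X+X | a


'a-a+a' has two parse trees (no precedence encoded between - and +)
Ambiguous


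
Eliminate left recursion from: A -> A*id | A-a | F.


Left-recursive alternatives: A*id, A-a; non-recursive: F
Introduce A': A -> FA', A' -> *idA' | -aA' | ε


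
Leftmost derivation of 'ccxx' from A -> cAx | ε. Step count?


Derivation: A => cAx => ccAxx => ccxx
Steps: 3


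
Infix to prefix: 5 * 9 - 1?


left-to-right (same/higher precedence on left): tree is (- (* 5 9) 1)
Prefix: - * 5 9 1


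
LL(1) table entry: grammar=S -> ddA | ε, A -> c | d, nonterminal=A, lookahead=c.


For [A, c]: 'c' ∈ FIRST(c)
Entry: A -> c


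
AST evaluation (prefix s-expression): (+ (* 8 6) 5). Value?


Evaluate inner: (* 8 6) = 48
Evaluate root: (+ 48 5) = 53
Result: 53


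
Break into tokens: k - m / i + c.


Scan left to right, longest-match per lexeme
Tokens: ID(k), OP(-), ID(m), OP(/), ID(i), OP(+), ID(c)


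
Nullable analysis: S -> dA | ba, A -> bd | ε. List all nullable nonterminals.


A nonterminal is nullable iff some alternative derives ε (directly, or every symbol in it is nullable)
Nullable: {A}


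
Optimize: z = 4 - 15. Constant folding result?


4 - 15 = -11 at compile time
Optimized: z = -11


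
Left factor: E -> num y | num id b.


Common prefix: 'num'
Factored: E -> num E', E' -> y | id b


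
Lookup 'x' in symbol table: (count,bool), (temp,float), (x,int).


Lookup 'x' → type int


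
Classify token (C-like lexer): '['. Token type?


Pattern: delimiter/punctuation
Type: PUNCTUATION


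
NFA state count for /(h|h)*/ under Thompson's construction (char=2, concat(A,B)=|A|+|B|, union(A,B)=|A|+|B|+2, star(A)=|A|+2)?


Syntax tree has 2 char leaf(s), 1 union(s), 1 star(s)
chars contribute 2×2 = 4; each union adds +2; each star adds +2
Total: 4 + 2 + 2 = 8 states


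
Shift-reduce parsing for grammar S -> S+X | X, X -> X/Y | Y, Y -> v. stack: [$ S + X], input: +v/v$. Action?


handle 'S+X' on top; lookahead ∈ FOLLOW(S) = {+, $}
Action: reduce (S -> S+X)


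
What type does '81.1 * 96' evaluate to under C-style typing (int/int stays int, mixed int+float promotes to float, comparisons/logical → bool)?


Operand types: float * int
Rule: mixed int/float promotes to float; int/int stays int
Result type: float


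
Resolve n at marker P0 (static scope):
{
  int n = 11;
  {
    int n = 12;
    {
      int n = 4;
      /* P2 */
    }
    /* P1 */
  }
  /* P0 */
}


n declared in the same block as P0
n = 11


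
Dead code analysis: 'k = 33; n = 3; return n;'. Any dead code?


k is assigned but never read
Dead: 'k = 33'


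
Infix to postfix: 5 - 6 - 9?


Left to right (same or higher precedence on left)
Postfix: 5 6 - 9 -


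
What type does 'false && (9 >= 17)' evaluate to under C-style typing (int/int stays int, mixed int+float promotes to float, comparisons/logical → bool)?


Operand types: bool && bool
Rule: logical operators take bool operands and yield bool
Result type: bool


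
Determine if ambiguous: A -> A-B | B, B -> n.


precedence layered via separate nonterminal B: deterministic
Unambiguous


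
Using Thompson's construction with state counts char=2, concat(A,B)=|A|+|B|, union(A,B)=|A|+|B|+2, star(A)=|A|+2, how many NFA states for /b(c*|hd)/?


Syntax tree has 4 char leaf(s), 1 union(s), 1 star(s)
chars contribute 4×2 = 8; each union adds +2; each star adds +2
Total: 8 + 2 + 2 = 12 states


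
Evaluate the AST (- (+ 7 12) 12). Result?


Evaluate inner: (+ 7 12) = 19
Evaluate root: (- 19 12) = 7
Result: 7


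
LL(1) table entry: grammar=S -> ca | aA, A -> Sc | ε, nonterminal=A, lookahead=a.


For [A, a]: 'a' ∈ FIRST(Sc)
Entry: A -> Sc


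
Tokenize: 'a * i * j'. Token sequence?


Scan left to right, longest-match per lexeme
Tokens: ID(a), OP(*), ID(i), OP(*), ID(j)


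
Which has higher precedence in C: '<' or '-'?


'-' is additive (level 9); '<' is relational (level 7)
Higher level binds tighter
'-' has higher precedence than '<'


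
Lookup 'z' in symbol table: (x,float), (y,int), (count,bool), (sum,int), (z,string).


Lookup 'z' → type string


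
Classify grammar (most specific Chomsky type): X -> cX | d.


Right-linear: every RHS is a terminal or a terminal followed by one nonterminal
Classification: Type 3 (Regular)


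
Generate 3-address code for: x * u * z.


Break into single-operator statements:
t1 = x * u
t2 = t1 * z


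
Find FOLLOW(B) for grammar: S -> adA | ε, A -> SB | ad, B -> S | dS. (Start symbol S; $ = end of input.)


$ ∈ FOLLOW(S). For each A -> αBβ: add FIRST(β)\{ε} to FOLLOW(B); if β nullable, add FOLLOW(A).
FOLLOW(B) = {$, a, d}


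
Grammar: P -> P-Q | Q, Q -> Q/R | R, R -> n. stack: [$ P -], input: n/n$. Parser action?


no handle ('P-' is not any RHS); shift 'n'
Action: shift


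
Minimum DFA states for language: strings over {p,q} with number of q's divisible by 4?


Track (count of q) mod 4: states 0..3, accept at 0
Minimal DFA: 4 states


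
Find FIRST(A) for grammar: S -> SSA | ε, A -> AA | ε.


Per alternative of A: FIRST(AA) = {ε}; FIRST(ε) = {ε}
FIRST(A) = {ε}


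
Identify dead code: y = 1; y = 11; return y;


first assignment to y is overwritten before any read
Dead: 'y = 1'


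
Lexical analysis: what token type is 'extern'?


Pattern: reserved word
Type: KEYWORD


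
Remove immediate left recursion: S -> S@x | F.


Left-recursive alternatives: S@x; non-recursive: F
Introduce S': S -> FS', S' -> @xS' | ε


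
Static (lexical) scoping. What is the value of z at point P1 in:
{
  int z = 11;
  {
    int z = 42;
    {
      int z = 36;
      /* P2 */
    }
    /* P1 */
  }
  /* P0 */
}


z declared in the same block as P1
z = 42


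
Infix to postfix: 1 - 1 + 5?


Left to right (same or higher precedence on left)
Postfix: 1 1 - 5 +


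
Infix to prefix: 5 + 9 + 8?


left-to-right (same/higher precedence on left): tree is (+ (+ 5 9) 8)
Prefix: + + 5 9 8


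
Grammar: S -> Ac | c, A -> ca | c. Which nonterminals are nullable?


A nonterminal is nullable iff some alternative derives ε (directly, or every symbol in it is nullable)
Nullable: {}


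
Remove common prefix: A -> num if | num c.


Common prefix: 'num'
Factored: A -> num A', A' -> if | c


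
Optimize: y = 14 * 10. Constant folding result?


14 * 10 = 140 at compile time
Optimized: y = 140


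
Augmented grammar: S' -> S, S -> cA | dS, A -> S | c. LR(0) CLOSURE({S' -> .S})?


Start: S' -> .S
For each item with dot before a nonterminal B, add B -> .γ for every B-production
Closure: [S' -> .S, S -> .cA, S -> .dS]


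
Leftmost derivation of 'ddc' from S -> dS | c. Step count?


Derivation: S => dS => ddS => ddc
Steps: 3


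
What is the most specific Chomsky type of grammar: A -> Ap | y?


Left-linear: every RHS is a terminal or one nonterminal followed by a terminal
Classification: Type 3 (Regular)


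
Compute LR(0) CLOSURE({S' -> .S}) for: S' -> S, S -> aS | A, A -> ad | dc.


Start: S' -> .S
For each item with dot before a nonterminal B, add B -> .γ for every B-production
Closure: [S' -> .S, S -> .aS, S -> .A, A -> .ad, A -> .dc]


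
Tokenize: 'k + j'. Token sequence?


Scan left to right, longest-match per lexeme
Tokens: ID(k), OP(+), ID(j)


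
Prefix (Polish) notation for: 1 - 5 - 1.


left-to-right (same/higher precedence on left): tree is (- (- 1 5) 1)
Prefix: - - 1 5 1


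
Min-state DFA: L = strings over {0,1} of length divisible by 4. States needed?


Track length mod 4: states 0..3, accept at 0
Minimal DFA: 4 states


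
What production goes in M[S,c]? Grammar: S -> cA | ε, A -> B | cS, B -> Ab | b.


For [S, c]: 'c' ∈ FIRST(cA)
Entry: S -> cA


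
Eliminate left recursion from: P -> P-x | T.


Left-recursive alternatives: P-x; non-recursive: T
Introduce P': P -> TP', P' -> -xP' | ε


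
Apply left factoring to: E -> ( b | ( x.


Common prefix: '('
Factored: E -> ( E', E' -> b | x


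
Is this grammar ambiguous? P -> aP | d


right-linear, alternatives start with distinct terminals 'a' vs 'd': unique leftmost derivation
Unambiguous


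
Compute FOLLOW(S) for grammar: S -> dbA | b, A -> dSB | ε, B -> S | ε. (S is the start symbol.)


$ ∈ FOLLOW(S). For each A -> αBβ: add FIRST(β)\{ε} to FOLLOW(B); if β nullable, add FOLLOW(A).
FOLLOW(S) = {$, b, d}


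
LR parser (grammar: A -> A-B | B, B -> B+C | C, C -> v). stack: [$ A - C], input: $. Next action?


'C' (not preceded by B+) is the handle for B -> C
Action: reduce (B -> C)


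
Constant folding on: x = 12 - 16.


12 - 16 = -4 at compile time
Optimized: x = -4


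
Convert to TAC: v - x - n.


Break into single-operator statements:
t1 = v - x
t2 = t1 - n


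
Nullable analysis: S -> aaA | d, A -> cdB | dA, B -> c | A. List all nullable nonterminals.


A nonterminal is nullable iff some alternative derives ε (directly, or every symbol in it is nullable)
Nullable: {}


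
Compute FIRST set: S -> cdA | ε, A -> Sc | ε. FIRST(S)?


Per alternative of S: FIRST(cdA) = {c}; FIRST(ε) = {ε}
FIRST(S) = {c, ε}


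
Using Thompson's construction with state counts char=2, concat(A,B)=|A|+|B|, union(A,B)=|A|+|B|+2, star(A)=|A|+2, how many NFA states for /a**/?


Syntax tree has 1 char leaf(s), 0 union(s), 2 star(s)
chars contribute 1×2 = 2; each union adds +2; each star adds +2
Total: 2 + 0 + 4 = 6 states


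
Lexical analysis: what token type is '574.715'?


Pattern: digits with a decimal point
Type: FLOAT_LITERAL


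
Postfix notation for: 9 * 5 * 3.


Left to right (same or higher precedence on left)
Postfix: 9 5 * 3 *


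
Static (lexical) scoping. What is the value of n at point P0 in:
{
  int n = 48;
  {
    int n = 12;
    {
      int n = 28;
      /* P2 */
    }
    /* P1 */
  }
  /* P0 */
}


n declared in the same block as P0
n = 48


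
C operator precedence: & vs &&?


'&' is bitwise AND (level 5); '&&' is logical AND (level 2)
Higher level binds tighter
'&' has higher precedence than '&&'


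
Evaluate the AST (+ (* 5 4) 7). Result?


Evaluate inner: (* 5 4) = 20
Evaluate root: (+ 20 7) = 27
Result: 27


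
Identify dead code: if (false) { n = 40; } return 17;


condition is constant false, so the whole block is unreachable
Dead: 'if (false) { n = 40; }'


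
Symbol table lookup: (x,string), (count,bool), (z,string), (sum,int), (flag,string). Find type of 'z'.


Lookup 'z' → type string


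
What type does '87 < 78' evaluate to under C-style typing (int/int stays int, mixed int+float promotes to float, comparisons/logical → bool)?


Operand types: int < int
Rule: comparison yields bool
Result type: bool


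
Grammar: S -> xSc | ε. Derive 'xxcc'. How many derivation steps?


Derivation: S => xSc => xxScc => xxcc
Steps: 3


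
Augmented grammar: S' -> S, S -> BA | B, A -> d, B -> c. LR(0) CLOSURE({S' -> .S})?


Start: S' -> .S
For each item with dot before a nonterminal B, add B -> .γ for every B-production
Closure: [S' -> .S, S -> .BA, S -> .B, B -> .c]


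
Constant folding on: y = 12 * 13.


12 * 13 = 156 at compile time
Optimized: y = 156


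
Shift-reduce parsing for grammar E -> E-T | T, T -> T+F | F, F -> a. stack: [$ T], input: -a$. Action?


lookahead ∉ {+} so T won't extend; reduce E -> T
Action: reduce (E -> T)


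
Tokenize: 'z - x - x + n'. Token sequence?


Scan left to right, longest-match per lexeme
Tokens: ID(z), OP(-), ID(x), OP(-), ID(x), OP(+), ID(n)


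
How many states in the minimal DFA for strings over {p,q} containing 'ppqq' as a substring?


KMP-style automaton: 4 progress states + 1 absorbing accept = 5
Minimal DFA: 5 states


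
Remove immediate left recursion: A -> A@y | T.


Left-recursive alternatives: A@y; non-recursive: T
Introduce A': A -> TA', A' -> @yA' | ε


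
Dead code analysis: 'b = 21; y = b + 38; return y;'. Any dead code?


b is read by y's definition; y is returned
No dead code


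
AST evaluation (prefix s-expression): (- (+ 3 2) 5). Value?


Evaluate inner: (+ 3 2) = 5
Evaluate root: (- 5 5) = 0
Result: 0


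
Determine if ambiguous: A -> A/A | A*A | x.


'x/x*x' has two parse trees (no precedence encoded between / and *)
Ambiguous


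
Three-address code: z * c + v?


Break into single-operator statements:
t1 = z * c
t2 = t1 + v


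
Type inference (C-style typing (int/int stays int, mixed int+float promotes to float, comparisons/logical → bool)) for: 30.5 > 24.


Operand types: float > int
Rule: comparison yields bool
Result type: bool


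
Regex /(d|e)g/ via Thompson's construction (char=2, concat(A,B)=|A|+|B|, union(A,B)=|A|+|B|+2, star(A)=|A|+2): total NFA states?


Syntax tree has 3 char leaf(s), 1 union(s), 0 star(s)
chars contribute 3×2 = 6; each union adds +2; each star adds +2
Total: 6 + 2 + 0 = 8 states


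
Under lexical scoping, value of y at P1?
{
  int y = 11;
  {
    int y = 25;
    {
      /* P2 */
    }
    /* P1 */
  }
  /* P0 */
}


y declared in the same block as P1
y = 25


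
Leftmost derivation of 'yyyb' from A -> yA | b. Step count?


Derivation: A => yA => yyA => yyyA => yyyb
Steps: 4


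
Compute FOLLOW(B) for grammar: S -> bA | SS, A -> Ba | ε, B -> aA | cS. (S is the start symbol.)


$ ∈ FOLLOW(S). For each A -> αBβ: add FIRST(β)\{ε} to FOLLOW(B); if β nullable, add FOLLOW(A).
FOLLOW(B) = {a}


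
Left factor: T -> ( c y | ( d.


Common prefix: '('
Factored: T -> ( T', T' -> c y | d


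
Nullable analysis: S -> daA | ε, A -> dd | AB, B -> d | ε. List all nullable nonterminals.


A nonterminal is nullable iff some alternative derives ε (directly, or every symbol in it is nullable)
Nullable: {B, S}


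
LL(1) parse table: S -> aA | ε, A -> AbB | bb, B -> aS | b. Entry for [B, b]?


For [B, b]: 'b' ∈ FIRST(b)
Entry: B -> b


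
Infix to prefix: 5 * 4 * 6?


left-to-right (same/higher precedence on left): tree is (* (* 5 4) 6)
Prefix: * * 5 4 6


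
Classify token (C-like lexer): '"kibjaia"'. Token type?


Pattern: double-quoted sequence
Type: STRING_LITERAL


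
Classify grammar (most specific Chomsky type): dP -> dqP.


LHS has context (more than one symbol) and |LHS| ≤ |RHS|
Classification: Type 1 (Context-Sensitive)


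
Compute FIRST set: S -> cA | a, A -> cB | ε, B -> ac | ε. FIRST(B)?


Per alternative of B: FIRST(ac) = {a}; FIRST(ε) = {ε}
FIRST(B) = {a, ε}


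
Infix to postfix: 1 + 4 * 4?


* has higher precedence, evaluate 4*4 first
Postfix: 1 4 4 * +


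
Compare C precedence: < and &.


'<' is relational (level 7); '&' is bitwise AND (level 5)
Higher level binds tighter
'<' has higher precedence than '&'


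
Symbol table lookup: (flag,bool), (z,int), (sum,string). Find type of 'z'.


Lookup 'z' → type int


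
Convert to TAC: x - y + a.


Break into single-operator statements:
t1 = x - y
t2 = t1 + a


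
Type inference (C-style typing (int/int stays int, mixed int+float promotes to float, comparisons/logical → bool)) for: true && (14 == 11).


Operand types: bool && bool
Rule: logical operators take bool operands and yield bool
Result type: bool


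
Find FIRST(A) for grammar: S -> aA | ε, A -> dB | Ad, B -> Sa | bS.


Per alternative of A: FIRST(dB) = {d}; FIRST(Ad) = {d}
FIRST(A) = {d}


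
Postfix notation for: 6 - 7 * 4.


* has higher precedence, evaluate 7*4 first
Postfix: 6 7 4 * -


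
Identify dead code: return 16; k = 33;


statement follows a return and is unreachable
Dead: 'k = 33'


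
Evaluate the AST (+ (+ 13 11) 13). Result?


Evaluate inner: (+ 13 11) = 24
Evaluate root: (+ 24 13) = 37
Result: 37


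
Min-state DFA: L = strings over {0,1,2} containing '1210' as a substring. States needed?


KMP-style automaton: 4 progress states + 1 absorbing accept = 5
Minimal DFA: 5 states


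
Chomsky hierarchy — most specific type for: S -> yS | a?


Right-linear: every RHS is a terminal or a terminal followed by one nonterminal
Classification: Type 3 (Regular)


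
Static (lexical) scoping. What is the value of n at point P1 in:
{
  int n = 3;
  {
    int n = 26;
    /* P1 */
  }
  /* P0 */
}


n declared in the same block as P1
n = 26


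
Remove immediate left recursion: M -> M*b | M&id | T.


Left-recursive alternatives: M*b, M&id; non-recursive: T
Introduce M': M -> TM', M' -> *bM' | &idM' | ε


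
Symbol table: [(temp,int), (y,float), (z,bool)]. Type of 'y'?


Lookup 'y' → type float


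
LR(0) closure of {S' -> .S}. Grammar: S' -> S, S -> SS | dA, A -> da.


Start: S' -> .S
For each item with dot before a nonterminal B, add B -> .γ for every B-production
Closure: [S' -> .S, S -> .SS, S -> .dA]


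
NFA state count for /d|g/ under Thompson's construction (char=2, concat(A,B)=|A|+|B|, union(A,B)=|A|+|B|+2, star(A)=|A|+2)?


Syntax tree has 2 char leaf(s), 1 union(s), 0 star(s)
chars contribute 2×2 = 4; each union adds +2; each star adds +2
Total: 4 + 2 + 0 = 6 states


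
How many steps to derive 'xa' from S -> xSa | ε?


Derivation: S => xSa => xa
Steps: 2


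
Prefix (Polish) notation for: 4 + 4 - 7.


left-to-right (same/higher precedence on left): tree is (- (+ 4 4) 7)
Prefix: - + 4 4 7


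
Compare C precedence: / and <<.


'/' is multiplicative (level 10); '<<' is shift (level 8)
Higher level binds tighter
'/' has higher precedence than '<<'


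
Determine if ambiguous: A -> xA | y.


right-linear, alternatives start with distinct terminals 'x' vs 'y': unique leftmost derivation
Unambiguous


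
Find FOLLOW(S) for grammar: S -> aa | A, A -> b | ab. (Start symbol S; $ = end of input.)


$ ∈ FOLLOW(S). For each A -> αBβ: add FIRST(β)\{ε} to FOLLOW(B); if β nullable, add FOLLOW(A).
FOLLOW(S) = {$}


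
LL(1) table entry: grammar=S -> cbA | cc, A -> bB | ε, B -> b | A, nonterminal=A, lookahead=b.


For [A, b]: 'b' ∈ FIRST(bB)
Entry: A -> bB


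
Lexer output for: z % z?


Scan left to right, longest-match per lexeme
Tokens: ID(z), OP(%), ID(z)


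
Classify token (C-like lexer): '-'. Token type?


Pattern: operator symbol
Type: OPERATOR


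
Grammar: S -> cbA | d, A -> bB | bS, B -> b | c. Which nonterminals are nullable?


A nonterminal is nullable iff some alternative derives ε (directly, or every symbol in it is nullable)
Nullable: {}


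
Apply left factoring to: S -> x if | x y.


Common prefix: 'x'
Factored: S -> x S', S' -> if | y


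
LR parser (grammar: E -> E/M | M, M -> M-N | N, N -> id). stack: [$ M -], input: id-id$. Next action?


no handle; shift 'id'
Action: shift


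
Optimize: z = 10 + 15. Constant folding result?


10 + 15 = 25 at compile time
Optimized: z = 25


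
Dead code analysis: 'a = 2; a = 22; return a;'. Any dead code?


first assignment to a is overwritten before any read
Dead: 'a = 2'


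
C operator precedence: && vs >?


'>' is relational (level 7); '&&' is logical AND (level 2)
Higher level binds tighter
'>' has higher precedence than '&&'


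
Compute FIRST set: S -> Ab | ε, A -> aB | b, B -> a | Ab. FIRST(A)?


Per alternative of A: FIRST(aB) = {a}; FIRST(b) = {b}
FIRST(A) = {a, b}
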